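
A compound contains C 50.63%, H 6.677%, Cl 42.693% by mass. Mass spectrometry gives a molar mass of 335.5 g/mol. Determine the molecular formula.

Assume 100 g: 50.63 g C, 6.677 g H, 42.693 g Cl.
Moles — C: 50.63 / 12.01 = 4.216 mol; H: 6.677 / 1.008 = 6.624 mol; Cl: 42.693 / 35.45 = 1.204 mol
Smallest is Cl at 1.204 mol; normalising gives C 3.500, H 5.500, Cl 1.000
Multiply by 2: C 7.00, H 11.00, Cl 2.00 → C7H11Cl2
Empirical-formula mass = 166.06 g/mol
n = 335.5 / 166.06 = 2.02 ≈ 2
Molecular formula = (C7H11Cl2)×2 = C14H22Cl4

C14H22Cl4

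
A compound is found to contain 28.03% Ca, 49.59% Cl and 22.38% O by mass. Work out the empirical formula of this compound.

CaCl2O2

Assume 100 g: 28.03 g Ca, 49.59 g Cl, 22.38 g O.
n(Ca) = 28.03/40.08 = 0.6994, n(Cl) = 49.59/35.45 = 1.399, n(O) = 22.38/16.00 = 1.399
Smallest is Ca at 0.6994 mol; normalising gives Ca 1.000, Cl 2.000, O 2.000
Ratio ≈ 1:2:2, so the empirical formula is CaCl2O2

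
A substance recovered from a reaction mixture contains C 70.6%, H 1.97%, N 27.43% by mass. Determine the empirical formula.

C3HN

Assume 100 g: 70.6 g C, 1.97 g H, 27.43 g N.
C: 70.6 g ÷ 12.01 g/mol = 5.878 mol
H: 1.97 g ÷ 1.008 g/mol = 1.954 mol
N: 27.43 g ÷ 14.01 g/mol = 1.958 mol
Smallest is H at 1.954 mol; normalising gives C 3.008, H 1.000, N 1.002
≈ 3:1:1 → C3HN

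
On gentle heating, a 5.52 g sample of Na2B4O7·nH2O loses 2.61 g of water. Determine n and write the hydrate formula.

Na2B4O7·10H2O

Mass of anhydrous Na2B4O7 = 5.52 − 2.61 = 2.91 g
mol H2O = 2.61 / 18.02 = 0.1448
Molar mass of Na2B4O7 = 201.22 g/mol → mol Na2B4O7 = 2.91 / 201.22 = 0.01446
n = 0.1448 / 0.01446 = 10.02 ≈ 10 → Na2B4O7·10H2O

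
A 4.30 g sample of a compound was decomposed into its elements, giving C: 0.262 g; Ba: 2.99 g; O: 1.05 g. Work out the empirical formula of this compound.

Moles — C: 0.262 / 12.01 = 0.02182 mol; Ba: 2.99 / 137.33 = 0.02177 mol; O: 1.05 / 16.00 = 0.06563 mol
Divide by the smallest (0.02177 mol Ba): C 1.002, Ba 1.000, O 3.014
→ CBaO3

CBaO3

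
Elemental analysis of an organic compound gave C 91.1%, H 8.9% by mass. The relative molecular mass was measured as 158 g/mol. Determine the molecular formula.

C12H14

Assume 100 g: 91.1 g C, 8.9 g H.
C: 91.1 g ÷ 12.01 g/mol = 7.585 mol
H: 8.9 g ÷ 1.008 g/mol = 8.829 mol
Divide by the smallest (7.585 mol C): C 1.000, H 1.164
Scaling by 6: C 6.00, H 6.98 → C6H7
Empirical-formula mass = 79.12 g/mol
n = 158 / 79.12 = 2.00 ≈ 2
Molecular formula = (C6H7)×2 = C12H14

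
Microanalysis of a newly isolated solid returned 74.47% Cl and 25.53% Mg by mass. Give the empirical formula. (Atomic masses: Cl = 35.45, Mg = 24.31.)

Cl2Mg

Assume 100 g: 74.47 g Cl, 25.53 g Mg.
Moles — Cl: 74.47 / 35.45 = 2.101 mol; Mg: 25.53 / 24.31 = 1.05 mol
Divide by the smallest (1.05 mol Mg): Cl 2.000, Mg 1.000
≈ 2:1 → Cl2Mg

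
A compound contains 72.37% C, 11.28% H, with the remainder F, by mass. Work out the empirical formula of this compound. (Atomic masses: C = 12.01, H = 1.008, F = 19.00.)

Assume 100 g: 72.37 g C, 11.28 g H, 16.35 g F.
Moles — C: 72.37 / 12.01 = 6.026 mol; H: 11.28 / 1.008 = 11.19 mol; F: 16.35 / 19.00 = 0.8605 mol
Ratios (÷ 0.8605): C 7.002, H 13.004, F 1.000
Ratio ≈ 7:13:1, so the empirical formula is C7H13F

C7H13F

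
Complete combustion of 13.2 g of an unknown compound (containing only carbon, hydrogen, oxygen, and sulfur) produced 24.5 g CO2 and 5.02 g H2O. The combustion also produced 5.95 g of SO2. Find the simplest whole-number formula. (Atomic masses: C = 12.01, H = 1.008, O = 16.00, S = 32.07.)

mol C = 24.5 / 44.01 = 0.5567; mass C = 0.5567 × 12.01 = 6.686 g
mol H = 2 × (5.02 / 18.02) = 0.5572; mass H = 0.5572 × 1.008 = 0.5616 g
mol S = 5.95 / 64.07 = 0.09287; mass S = 2.978 g
mass O = 13.2 − (10.23) = 2.974 g → mol O = 0.1859
Smallest is S at 0.09287 mol; normalising gives C 5.994, H 6.000, O 2.002, S 1.000
Ratio ≈ 6:6:2:1, so the empirical formula is C6H6O2S

C6H6O2S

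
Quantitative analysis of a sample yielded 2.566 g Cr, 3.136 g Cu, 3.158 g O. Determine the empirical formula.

Cr: 2.566 g ÷ 52.00 g/mol = 0.04935 mol
Cu: 3.136 g ÷ 63.55 g/mol = 0.04935 mol
O: 3.158 g ÷ 16.00 g/mol = 0.1974 mol
Divide by the smallest (0.04935 mol Cr): Cr 1.000, Cu 1.000, O 4.000
Ratio ≈ 1:1:4, so the empirical formula is CrCuO4

CrCuO4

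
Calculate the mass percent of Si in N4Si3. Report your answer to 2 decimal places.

Molar mass = 4(14.01) + 3(28.09) = 140.310 g/mol
Mass of Si per mole = 3 × 28.09 = 84.270 g
% Si = 84.270 / 140.310 × 100 = 60.06%

60.06%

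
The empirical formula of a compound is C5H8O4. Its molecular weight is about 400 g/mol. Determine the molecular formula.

C15H24O12

Empirical-formula mass = 132.11 g/mol
n = 400 / 132.11 = 3.03 ≈ 3
Molecular formula = (C5H8O4)3 = C15H24O12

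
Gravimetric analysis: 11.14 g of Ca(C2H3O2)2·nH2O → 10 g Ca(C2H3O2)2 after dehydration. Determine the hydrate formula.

Mass of water lost = 11.14 − 10 = 1.14 g → 1.14 / 18.02 = 0.06326 mol H2O
Molar mass of Ca(C2H3O2)2 = 158.17 g/mol → mol Ca(C2H3O2)2 = 10 / 158.17 = 0.06322
n = 0.06326 / 0.06322 = 1.00 ≈ 1 → Ca(C2H3O2)2·H2O

Ca(C2H3O2)2·H2O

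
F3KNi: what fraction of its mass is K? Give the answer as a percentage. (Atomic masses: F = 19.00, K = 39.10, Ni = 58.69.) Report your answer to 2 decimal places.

25.26%

Molar mass = 3(19.00) + 1(39.10) + 1(58.69) = 154.790 g/mol
Mass of K per mole = 1 × 39.10 = 39.100 g
% K = 39.100 / 154.790 × 100 = 25.26%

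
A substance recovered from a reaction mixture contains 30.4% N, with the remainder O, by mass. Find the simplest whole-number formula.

NO2

Assume 100 g: 30.4 g N, 69.6 g O.
N: 30.4 g ÷ 14.01 g/mol = 2.17 mol
O: 69.6 g ÷ 16.00 g/mol = 4.35 mol
Smallest is N at 2.17 mol; normalising gives N 1.000, O 2.005
≈ 1:2 → NO2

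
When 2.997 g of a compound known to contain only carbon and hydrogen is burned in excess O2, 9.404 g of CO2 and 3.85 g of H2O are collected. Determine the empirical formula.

mol C = 9.404 / 44.01 = 0.2137; mass C = 0.2137 × 12.01 = 2.566 g
mol H = 2 × (3.85 / 18.02) = 0.4273; mass H = 0.4273 × 1.008 = 0.4307 g
Divide by the smallest (0.2137 mol C): C 1.000, H 2.000
→ CH2

CH2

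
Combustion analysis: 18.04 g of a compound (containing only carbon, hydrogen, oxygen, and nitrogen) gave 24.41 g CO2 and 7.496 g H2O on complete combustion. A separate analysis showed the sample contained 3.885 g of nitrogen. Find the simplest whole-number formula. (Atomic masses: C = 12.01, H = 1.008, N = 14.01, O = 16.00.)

C4H6N2O3

mol C = 24.41 / 44.01 = 0.5546; mass C = 0.5546 × 12.01 = 6.661 g
mol H = 2 × (7.496 / 18.02) = 0.8320; mass H = 0.8320 × 1.008 = 0.8386 g
mol N = 3.885 / 14.01 = 0.2773
mass O = 18.04 − (11.38) = 6.655 g → mol O = 0.4159
Ratios (÷ 0.2773): C 2.000, H 3.000, N 1.000, O 1.500
Multiply by 2: C 4.00, H 6.00, N 2.00, O 3.00 → C4H6N2O3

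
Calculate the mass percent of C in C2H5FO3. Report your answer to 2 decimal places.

25.01%

Molar mass = 2(12.01) + 5(1.008) + 1(19.00) + 3(16.00) = 96.060 g/mol
Mass of C per mole = 2 × 12.01 = 24.020 g
% C = 24.020 / 96.060 × 100 = 25.01%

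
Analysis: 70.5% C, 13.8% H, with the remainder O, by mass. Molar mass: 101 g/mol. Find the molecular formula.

C6H14O

Assume 100 g: 70.5 g C, 13.8 g H, 15.7 g O.
C: 70.5 g ÷ 12.01 g/mol = 5.87 mol
H: 13.8 g ÷ 1.008 g/mol = 13.69 mol
O: 15.7 g ÷ 16.00 g/mol = 0.9812 mol
Divide by the smallest (0.9812 mol O): C 5.982, H 13.952, O 1.000
→ C6H14O
Empirical-formula mass = 102.17 g/mol
n = 101 / 102.17 = 0.99 ≈ 1
Molecular formula = empirical formula = C6H14O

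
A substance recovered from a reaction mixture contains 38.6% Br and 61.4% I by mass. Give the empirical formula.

BrI

Assume 100 g: 38.6 g Br, 61.4 g I.
Br: 38.6 g ÷ 79.90 g/mol = 0.4831 mol
I: 61.4 g ÷ 126.90 g/mol = 0.4838 mol
Divide by the smallest (0.4831 mol Br): Br 1.000, I 1.002
→ BrI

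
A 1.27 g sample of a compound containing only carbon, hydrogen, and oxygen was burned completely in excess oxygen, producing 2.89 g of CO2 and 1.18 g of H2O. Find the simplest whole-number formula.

C3H6O

mol C = 2.89 / 44.01 = 0.06567; mass C = 0.06567 × 12.01 = 0.7887 g
mol H = 2 × (1.18 / 18.02) = 0.1310; mass H = 0.1310 × 1.008 = 0.1320 g
mass O = 1.27 − (0.9207) = 0.3493 g → mol O = 0.02183
Smallest is O at 0.02183 mol; normalising gives C 3.008, H 5.999, O 1.000
→ C3H6O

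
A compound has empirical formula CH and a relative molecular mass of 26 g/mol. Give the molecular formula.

Empirical-formula mass = 13.02 g/mol
n = 26 / 13.02 = 2.00 ≈ 2
Molecular formula = (CH)2 = C2H2

C2H2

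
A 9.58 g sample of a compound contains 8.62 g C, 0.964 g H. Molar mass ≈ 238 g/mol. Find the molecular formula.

C18H24

n(C) = 8.62/12.01 = 0.7177, n(H) = 0.964/1.008 = 0.9563
Divide by the smallest (0.7177 mol C): C 1.000, H 1.332
×3: C 3.00, H 4.00 → C3H4
Empirical-formula mass = 40.06 g/mol
n = 238 / 40.06 = 5.94 ≈ 6
Molecular formula = (C3H4)×6 = C18H24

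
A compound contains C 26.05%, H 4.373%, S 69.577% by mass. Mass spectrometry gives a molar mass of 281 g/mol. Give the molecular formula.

Assume 100 g: 26.05 g C, 4.373 g H, 69.577 g S.
Moles — C: 26.05 / 12.01 = 2.169 mol; H: 4.373 / 1.008 = 4.338 mol; S: 69.577 / 32.07 = 2.17 mol
Smallest is C at 2.169 mol; normalising gives C 1.000, H 2.000, S 1.000
Ratio ≈ 1:2:1, so the empirical formula is CH2S
Empirical-formula mass = 46.10 g/mol
n = 281 / 46.10 = 6.10 ≈ 6
Molecular formula = (CH2S)×6 = C6H12S6

C6H12S6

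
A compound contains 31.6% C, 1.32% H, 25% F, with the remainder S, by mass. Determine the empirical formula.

Assume 100 g: 31.6 g C, 1.32 g H, 25 g F, 42.08 g S.
n(C) = 31.6/12.01 = 2.631, n(H) = 1.32/1.008 = 1.31, n(F) = 25/19.00 = 1.316, n(S) = 42.08/32.07 = 1.312
Smallest is H at 1.31 mol; normalising gives C 2.009, H 1.000, F 1.005, S 1.002
→ C2HFS

C2HFS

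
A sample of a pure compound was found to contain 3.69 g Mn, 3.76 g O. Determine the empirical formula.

Moles — Mn: 3.69 / 54.94 = 0.06716 mol; O: 3.76 / 16.00 = 0.235 mol
Ratios (÷ 0.06716): Mn 1.000, O 3.499
Scaling by 2: Mn 2.00, O 7.00 → Mn2O7

Mn2O7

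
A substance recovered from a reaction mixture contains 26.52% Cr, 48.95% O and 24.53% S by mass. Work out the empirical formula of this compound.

Assume 100 g: 26.52 g Cr, 48.95 g O, 24.53 g S.
n(Cr) = 26.52/52.00 = 0.51, n(O) = 48.95/16.00 = 3.059, n(S) = 24.53/32.07 = 0.7649
Smallest is Cr at 0.51 mol; normalising gives Cr 1.000, O 5.999, S 1.500
Multiply by 2: Cr 2.00, O 12.00, S 3.00 → Cr2O12S3

Cr2O12S3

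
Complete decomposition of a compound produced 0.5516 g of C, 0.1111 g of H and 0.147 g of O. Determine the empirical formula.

C: 0.5516 g ÷ 12.01 g/mol = 0.04593 mol
H: 0.1111 g ÷ 1.008 g/mol = 0.1102 mol
O: 0.147 g ÷ 16.00 g/mol = 0.009187 mol
Divide by the smallest (0.009187 mol O): C 4.999, H 11.997, O 1.000
≈ 5:12:1 → C5H12O

C5H12O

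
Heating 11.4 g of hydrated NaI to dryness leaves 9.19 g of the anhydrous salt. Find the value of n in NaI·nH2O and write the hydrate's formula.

Mass of water lost = 11.4 − 9.19 = 2.21 g → 2.21 / 18.02 = 0.1226 mol H2O
Molar mass of NaI = 149.89 g/mol → mol NaI = 9.19 / 149.89 = 0.06131
n = 0.1226 / 0.06131 = 2.00 ≈ 2 → NaI·2H2O

NaI·2H2O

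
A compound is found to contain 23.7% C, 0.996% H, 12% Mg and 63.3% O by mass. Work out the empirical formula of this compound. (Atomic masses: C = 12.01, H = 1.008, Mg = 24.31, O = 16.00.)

C4H2MgO8

Assume 100 g: 23.7 g C, 0.996 g H, 12 g Mg, 63.3 g O.
C: 23.7 g ÷ 12.01 g/mol = 1.973 mol
H: 0.996 g ÷ 1.008 g/mol = 0.9881 mol
Mg: 12 g ÷ 24.31 g/mol = 0.4936 mol
O: 63.3 g ÷ 16.00 g/mol = 3.956 mol
Ratios (÷ 0.4936): C 3.998, H 2.002, Mg 1.000, O 8.015
→ C4H2MgO8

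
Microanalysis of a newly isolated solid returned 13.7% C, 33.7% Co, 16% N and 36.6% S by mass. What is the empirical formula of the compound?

Assume 100 g: 13.7 g C, 33.7 g Co, 16 g N, 36.6 g S.
C: 13.7 g ÷ 12.01 g/mol = 1.141 mol
Co: 33.7 g ÷ 58.93 g/mol = 0.5719 mol
N: 16 g ÷ 14.01 g/mol = 1.142 mol
S: 36.6 g ÷ 32.07 g/mol = 1.141 mol
Divide by the smallest (0.5719 mol Co): C 1.995, Co 1.000, N 1.997, S 1.996
Ratio ≈ 2:1:2:2, so the empirical formula is C2CoN2S2

C2CoN2S2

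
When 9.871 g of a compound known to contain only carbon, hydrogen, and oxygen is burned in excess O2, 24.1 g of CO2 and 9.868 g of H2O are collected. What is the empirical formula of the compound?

mol C = 24.1 / 44.01 = 0.5476; mass C = 0.5476 × 12.01 = 6.577 g
mol H = 2 × (9.868 / 18.02) = 1.095; mass H = 1.095 × 1.008 = 1.104 g
mass O = 9.871 − (7.681) = 2.190 g → mol O = 0.1369
Divide by the smallest (0.1369 mol O): C 4.000, H 8.001, O 1.000
Ratio ≈ 4:8:1, so the empirical formula is C4H8O

C4H8O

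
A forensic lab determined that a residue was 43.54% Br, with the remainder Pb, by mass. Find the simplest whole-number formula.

Assume 100 g: 43.54 g Br, 56.46 g Pb.
Br: 43.54 g ÷ 79.90 g/mol = 0.5449 mol
Pb: 56.46 g ÷ 207.2 g/mol = 0.2725 mol
Divide by the smallest (0.2725 mol Pb): Br 2.000, Pb 1.000
Ratio ≈ 2:1, so the empirical formula is Br2Pb

Br2Pb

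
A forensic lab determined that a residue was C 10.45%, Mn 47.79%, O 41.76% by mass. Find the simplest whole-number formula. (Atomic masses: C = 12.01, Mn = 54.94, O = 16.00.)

CMnO3

Assume 100 g: 10.45 g C, 47.79 g Mn, 41.76 g O.
n(C) = 10.45/12.01 = 0.8701, n(Mn) = 47.79/54.94 = 0.8699, n(O) = 41.76/16.00 = 2.61
Smallest is Mn at 0.8699 mol; normalising gives C 1.000, Mn 1.000, O 3.000
Ratio ≈ 1:1:3, so the empirical formula is CMnO3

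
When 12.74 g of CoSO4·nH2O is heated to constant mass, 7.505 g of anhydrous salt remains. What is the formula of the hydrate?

CoSO4·6H2O

Mass of water lost = 12.74 − 7.505 = 5.235 g → 5.235 / 18.02 = 0.2905 mol H2O
Molar mass of CoSO4 = 155.00 g/mol → mol CoSO4 = 7.505 / 155.00 = 0.04842
n = 0.2905 / 0.04842 = 6.00 ≈ 6 → CoSO4·6H2O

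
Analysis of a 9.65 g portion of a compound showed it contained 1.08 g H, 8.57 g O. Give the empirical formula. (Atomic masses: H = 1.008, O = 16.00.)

H2O

H: 1.08 g ÷ 1.008 g/mol = 1.071 mol
O: 8.57 g ÷ 16.00 g/mol = 0.5356 mol
Ratios (÷ 0.5356): H 2.000, O 1.000
≈ 2:1 → H2O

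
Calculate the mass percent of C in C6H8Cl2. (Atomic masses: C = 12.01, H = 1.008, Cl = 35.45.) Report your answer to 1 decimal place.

Molar mass = 6(12.01) + 8(1.008) + 2(35.45) = 151.024 g/mol
Mass of C per mole = 6 × 12.01 = 72.060 g
% C = 72.060 / 151.024 × 100 = 47.7%

47.7%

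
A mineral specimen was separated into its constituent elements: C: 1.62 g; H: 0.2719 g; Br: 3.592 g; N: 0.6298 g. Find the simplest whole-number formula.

Moles — C: 1.62 / 12.01 = 0.1349 mol; H: 0.2719 / 1.008 = 0.2697 mol; Br: 3.592 / 79.90 = 0.04496 mol; N: 0.6298 / 14.01 = 0.04495 mol
Ratios (÷ 0.04495): C 3.001, H 6.000, Br 1.000, N 1.000
Ratio ≈ 3:6:1:1, so the empirical formula is C3H6BrN

C3H6BrN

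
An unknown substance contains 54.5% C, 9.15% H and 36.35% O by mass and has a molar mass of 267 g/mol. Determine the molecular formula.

Assume 100 g: 54.5 g C, 9.15 g H, 36.35 g O.
n(C) = 54.5/12.01 = 4.538, n(H) = 9.15/1.008 = 9.077, n(O) = 36.35/16.00 = 2.272
Divide by the smallest (2.272 mol O): C 1.997, H 3.996, O 1.000
→ C2H4O
Empirical-formula mass = 44.05 g/mol
n = 267 / 44.05 = 6.06 ≈ 6
Molecular formula = (C2H4O)×6 = C12H24O6

C12H24O6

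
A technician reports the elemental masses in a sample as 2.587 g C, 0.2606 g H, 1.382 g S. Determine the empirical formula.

C5H6S

C: 2.587 g ÷ 12.01 g/mol = 0.2154 mol
H: 0.2606 g ÷ 1.008 g/mol = 0.2585 mol
S: 1.382 g ÷ 32.07 g/mol = 0.04309 mol
Divide by the smallest (0.04309 mol S): C 4.999, H 5.999, S 1.000
Ratio ≈ 5:6:1, so the empirical formula is C5H6S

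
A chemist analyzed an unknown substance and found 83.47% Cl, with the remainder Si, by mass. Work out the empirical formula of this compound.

Cl4Si

Assume 100 g: 83.47 g Cl, 16.53 g Si.
Cl: 83.47 g ÷ 35.45 g/mol = 2.355 mol
Si: 16.53 g ÷ 28.09 g/mol = 0.5885 mol
Smallest is Si at 0.5885 mol; normalising gives Cl 4.001, Si 1.000
Ratio ≈ 4:1, so the empirical formula is Cl4Si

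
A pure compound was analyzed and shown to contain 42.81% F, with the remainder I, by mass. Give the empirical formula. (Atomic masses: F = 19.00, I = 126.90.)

F5I

Assume 100 g: 42.81 g F, 57.19 g I.
Moles — F: 42.81 / 19.00 = 2.253 mol; I: 57.19 / 126.90 = 0.4507 mol
Smallest is I at 0.4507 mol; normalising gives F 5.000, I 1.000
→ F5I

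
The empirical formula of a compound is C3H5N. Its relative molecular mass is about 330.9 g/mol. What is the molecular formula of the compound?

C18H30N6

Empirical-formula mass = 55.08 g/mol
n = 330.9 / 55.08 = 6.01 ≈ 6
Molecular formula = (C3H5N)6 = C18H30N6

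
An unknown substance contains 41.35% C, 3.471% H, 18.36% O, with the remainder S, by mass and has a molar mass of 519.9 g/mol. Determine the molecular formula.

Assume 100 g: 41.35 g C, 3.471 g H, 18.36 g O, 36.819 g S.
C: 41.35 g ÷ 12.01 g/mol = 3.443 mol
H: 3.471 g ÷ 1.008 g/mol = 3.443 mol
O: 18.36 g ÷ 16.00 g/mol = 1.147 mol
S: 36.819 g ÷ 32.07 g/mol = 1.148 mol
Divide by the smallest (1.147 mol O): C 3.000, H 3.001, O 1.000, S 1.001
→ C3H3OS
Empirical-formula mass = 87.12 g/mol
n = 519.9 / 87.12 = 5.97 ≈ 6
Molecular formula = (C3H3OS)×6 = C18H18O6S6

C18H18O6S6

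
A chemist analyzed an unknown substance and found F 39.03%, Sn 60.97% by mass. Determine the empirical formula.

Assume 100 g: 39.03 g F, 60.97 g Sn.
n(F) = 39.03/19.00 = 2.054, n(Sn) = 60.97/118.71 = 0.5136
Smallest is Sn at 0.5136 mol; normalising gives F 4.000, Sn 1.000
≈ 4:1 → F4Sn

F4Sn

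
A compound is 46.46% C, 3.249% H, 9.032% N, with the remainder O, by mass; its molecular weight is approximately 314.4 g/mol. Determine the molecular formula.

C12H10N2O8

Assume 100 g: 46.46 g C, 3.249 g H, 9.032 g N, 41.259 g O.
n(C) = 46.46/12.01 = 3.868, n(H) = 3.249/1.008 = 3.223, n(N) = 9.032/14.01 = 0.6447, n(O) = 41.259/16.00 = 2.579
Ratios (÷ 0.6447): C 6.001, H 5.000, N 1.000, O 4.000
≈ 6:5:1:4 → C6H5NO4
Empirical-formula mass = 155.11 g/mol
n = 314.4 / 155.11 = 2.03 ≈ 2
Molecular formula = (C6H5NO4)×2 = C12H10N2O8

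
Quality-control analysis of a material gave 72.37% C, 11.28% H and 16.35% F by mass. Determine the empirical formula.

C7H13F

Assume 100 g: 72.37 g C, 11.28 g H, 16.35 g F.
C: 72.37 g ÷ 12.01 g/mol = 6.026 mol
H: 11.28 g ÷ 1.008 g/mol = 11.19 mol
F: 16.35 g ÷ 19.00 g/mol = 0.8605 mol
Smallest is F at 0.8605 mol; normalising gives C 7.002, H 13.004, F 1.000
→ C7H13F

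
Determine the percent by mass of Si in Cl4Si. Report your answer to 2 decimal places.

Molar mass = 4(35.45) + 1(28.09) = 169.890 g/mol
Mass of Si per mole = 1 × 28.09 = 28.090 g
% Si = 28.090 / 169.890 × 100 = 16.53%

16.53%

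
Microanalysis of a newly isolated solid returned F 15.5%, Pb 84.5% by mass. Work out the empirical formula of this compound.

Assume 100 g: 15.5 g F, 84.5 g Pb.
n(F) = 15.5/19.00 = 0.8158, n(Pb) = 84.5/207.2 = 0.4078
Divide by the smallest (0.4078 mol Pb): F 2.000, Pb 1.000
≈ 2:1 → F2Pb

F2Pb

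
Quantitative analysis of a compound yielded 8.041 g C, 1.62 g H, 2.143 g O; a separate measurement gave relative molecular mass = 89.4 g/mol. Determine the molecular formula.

n(C) = 8.041/12.01 = 0.6695, n(H) = 1.62/1.008 = 1.607, n(O) = 2.143/16.00 = 0.1339
Ratios (÷ 0.1339): C 4.999, H 11.999, O 1.000
→ C5H12O
Empirical-formula mass = 88.15 g/mol
n = 89.4 / 88.15 = 1.01 ≈ 1
Molecular formula = empirical formula = C5H12O

C5H12O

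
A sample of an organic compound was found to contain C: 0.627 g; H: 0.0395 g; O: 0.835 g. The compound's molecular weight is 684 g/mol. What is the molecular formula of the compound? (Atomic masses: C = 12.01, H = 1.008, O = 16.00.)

C24H18O24

n(C) = 0.627/12.01 = 0.05221, n(H) = 0.0395/1.008 = 0.03919, n(O) = 0.835/16.00 = 0.05219
Ratios (÷ 0.03919): C 1.332, H 1.000, O 1.332
×3: C 4.00, H 3.00, O 4.00 → C4H3O4
Empirical-formula mass = 115.06 g/mol
n = 684 / 115.06 = 5.94 ≈ 6
Molecular formula = (C4H3O4)×6 = C24H18O24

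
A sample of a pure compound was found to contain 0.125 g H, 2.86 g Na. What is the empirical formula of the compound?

n(H) = 0.125/1.008 = 0.124, n(Na) = 2.86/22.99 = 0.1244
Ratios (÷ 0.124): H 1.000, Na 1.003
→ HNa

HNa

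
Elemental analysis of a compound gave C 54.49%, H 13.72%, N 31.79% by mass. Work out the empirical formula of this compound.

Assume 100 g: 54.49 g C, 13.72 g H, 31.79 g N.
C: 54.49 g ÷ 12.01 g/mol = 4.537 mol
H: 13.72 g ÷ 1.008 g/mol = 13.61 mol
N: 31.79 g ÷ 14.01 g/mol = 2.269 mol
Smallest is N at 2.269 mol; normalising gives C 1.999, H 5.998, N 1.000
Ratio ≈ 2:6:1, so the empirical formula is C2H6N

C2H6N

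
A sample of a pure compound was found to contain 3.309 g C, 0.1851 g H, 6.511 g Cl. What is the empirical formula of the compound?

C3H2Cl2

Moles — C: 3.309 / 12.01 = 0.2755 mol; H: 0.1851 / 1.008 = 0.1836 mol; Cl: 6.511 / 35.45 = 0.1837 mol
Smallest is H at 0.1836 mol; normalising gives C 1.500, H 1.000, Cl 1.000
Scaling by 2: C 3.00, H 2.00, Cl 2.00 → C3H2Cl2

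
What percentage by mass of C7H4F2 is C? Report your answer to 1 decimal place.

66.7%

Molar mass = 7(12.01) + 4(1.008) + 2(19.00) = 126.102 g/mol
Mass of C per mole = 7 × 12.01 = 84.070 g
% C = 84.070 / 126.102 × 100 = 66.7%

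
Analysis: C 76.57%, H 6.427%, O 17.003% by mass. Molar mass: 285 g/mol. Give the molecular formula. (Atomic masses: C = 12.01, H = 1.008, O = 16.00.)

C18H18O3

Assume 100 g: 76.57 g C, 6.427 g H, 17.003 g O.
Moles — C: 76.57 / 12.01 = 6.376 mol; H: 6.427 / 1.008 = 6.376 mol; O: 17.003 / 16.00 = 1.063 mol
Divide by the smallest (1.063 mol O): C 5.999, H 6.000, O 1.000
Ratio ≈ 6:6:1, so the empirical formula is C6H6O
Empirical-formula mass = 94.11 g/mol
n = 285 / 94.11 = 3.03 ≈ 3
Molecular formula = (C6H6O)×3 = C18H18O3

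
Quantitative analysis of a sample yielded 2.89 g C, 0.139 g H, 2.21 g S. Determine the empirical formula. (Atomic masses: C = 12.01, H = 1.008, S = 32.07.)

C7H4S2

C: 2.89 g ÷ 12.01 g/mol = 0.2406 mol
H: 0.139 g ÷ 1.008 g/mol = 0.1379 mol
S: 2.21 g ÷ 32.07 g/mol = 0.06891 mol
Smallest is S at 0.06891 mol; normalising gives C 3.492, H 2.001, S 1.000
Multiply by 2: C 6.98, H 4.00, S 2.00 → C7H4S2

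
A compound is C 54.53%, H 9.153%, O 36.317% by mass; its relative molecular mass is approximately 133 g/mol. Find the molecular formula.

Assume 100 g: 54.53 g C, 9.153 g H, 36.317 g O.
C: 54.53 g ÷ 12.01 g/mol = 4.54 mol
H: 9.153 g ÷ 1.008 g/mol = 9.08 mol
O: 36.317 g ÷ 16.00 g/mol = 2.27 mol
Smallest is O at 2.27 mol; normalising gives C 2.000, H 4.000, O 1.000
≈ 2:4:1 → C2H4O
Empirical-formula mass = 44.05 g/mol
n = 133 / 44.05 = 3.02 ≈ 3
Molecular formula = (C2H4O)×3 = C6H12O3

C6H12O3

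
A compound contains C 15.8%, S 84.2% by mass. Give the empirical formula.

CS2

Assume 100 g: 15.8 g C, 84.2 g S.
n(C) = 15.8/12.01 = 1.316, n(S) = 84.2/32.07 = 2.626
Divide by the smallest (1.316 mol C): C 1.000, S 1.996
→ CS2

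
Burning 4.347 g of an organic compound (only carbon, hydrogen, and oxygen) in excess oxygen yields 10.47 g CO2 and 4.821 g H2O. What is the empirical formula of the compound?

C4H9O

mol C = 10.47 / 44.01 = 0.2379; mass C = 0.2379 × 12.01 = 2.857 g
mol H = 2 × (4.821 / 18.02) = 0.5351; mass H = 0.5351 × 1.008 = 0.5394 g
mass O = 4.347 − (3.397) = 0.9505 g → mol O = 0.05940
Ratios (÷ 0.0594): C 4.005, H 9.007, O 1.000
→ C4H9O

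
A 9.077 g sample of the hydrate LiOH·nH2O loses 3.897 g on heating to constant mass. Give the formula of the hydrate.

Mass of anhydrous LiOH = 9.077 − 3.897 = 5.18 g
mol H2O = 3.897 / 18.02 = 0.2163
Molar mass of LiOH = 23.95 g/mol → mol LiOH = 5.18 / 23.95 = 0.2163
n = 0.2163 / 0.2163 = 1.00 ≈ 1 → LiOH·H2O

LiOH·H2O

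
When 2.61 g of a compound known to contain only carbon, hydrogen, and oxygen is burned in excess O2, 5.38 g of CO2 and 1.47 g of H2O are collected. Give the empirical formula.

C6H8O3

mol C = 5.38 / 44.01 = 0.1222; mass C = 0.1222 × 12.01 = 1.468 g
mol H = 2 × (1.47 / 18.02) = 0.1632; mass H = 0.1632 × 1.008 = 0.1645 g
mass O = 2.61 − (1.633) = 0.9774 g → mol O = 0.06109
Smallest is O at 0.06109 mol; normalising gives C 2.001, H 2.671, O 1.000
Multiply by 3: C 6.00, H 8.01, O 3.00 → C6H8O3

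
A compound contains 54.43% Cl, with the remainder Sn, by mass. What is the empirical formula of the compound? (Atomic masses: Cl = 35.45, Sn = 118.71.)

Assume 100 g: 54.43 g Cl, 45.57 g Sn.
Moles — Cl: 54.43 / 35.45 = 1.535 mol; Sn: 45.57 / 118.71 = 0.3839 mol
Divide by the smallest (0.3839 mol Sn): Cl 4.000, Sn 1.000
≈ 4:1 → Cl4Sn

Cl4Sn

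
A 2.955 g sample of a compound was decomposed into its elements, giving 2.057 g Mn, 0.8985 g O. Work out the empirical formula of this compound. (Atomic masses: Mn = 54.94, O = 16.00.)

Mn2O3

Mn: 2.057 g ÷ 54.94 g/mol = 0.03744 mol
O: 0.8985 g ÷ 16.00 g/mol = 0.05616 mol
Divide by the smallest (0.03744 mol Mn): Mn 1.000, O 1.500
×2: Mn 2.00, O 3.00 → Mn2O3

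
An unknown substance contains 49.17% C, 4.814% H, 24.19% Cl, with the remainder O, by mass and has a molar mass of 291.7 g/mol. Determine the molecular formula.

C12H14Cl2O4

Assume 100 g: 49.17 g C, 4.814 g H, 24.19 g Cl, 21.826 g O.
Moles — C: 49.17 / 12.01 = 4.094 mol; H: 4.814 / 1.008 = 4.776 mol; Cl: 24.19 / 35.45 = 0.6824 mol; O: 21.826 / 16.00 = 1.364 mol
Ratios (÷ 0.6824): C 6.000, H 6.999, Cl 1.000, O 1.999
→ C6H7ClO2
Empirical-formula mass = 146.57 g/mol
n = 291.7 / 146.57 = 1.99 ≈ 2
Molecular formula = (C6H7ClO2)×2 = C12H14Cl2O4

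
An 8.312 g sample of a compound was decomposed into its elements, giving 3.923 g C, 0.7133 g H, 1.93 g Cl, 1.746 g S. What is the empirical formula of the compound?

C: 3.923 g ÷ 12.01 g/mol = 0.3266 mol
H: 0.7133 g ÷ 1.008 g/mol = 0.7076 mol
Cl: 1.93 g ÷ 35.45 g/mol = 0.05444 mol
S: 1.746 g ÷ 32.07 g/mol = 0.05444 mol
Ratios (÷ 0.05444): C 6.000, H 12.998, Cl 1.000, S 1.000
≈ 6:13:1:1 → C6H13ClS

C6H13ClS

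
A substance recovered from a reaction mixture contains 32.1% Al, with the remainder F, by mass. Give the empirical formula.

Assume 100 g: 32.1 g Al, 67.9 g F.
Moles — Al: 32.1 / 26.98 = 1.19 mol; F: 67.9 / 19.00 = 3.574 mol
Divide by the smallest (1.19 mol Al): Al 1.000, F 3.004
≈ 1:3 → AlF3

AlF3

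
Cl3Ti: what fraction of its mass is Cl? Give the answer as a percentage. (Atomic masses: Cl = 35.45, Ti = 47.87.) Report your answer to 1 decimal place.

69.0%

Molar mass = 3(35.45) + 1(47.87) = 154.220 g/mol
Mass of Cl per mole = 3 × 35.45 = 106.350 g
% Cl = 106.350 / 154.220 × 100 = 69.0%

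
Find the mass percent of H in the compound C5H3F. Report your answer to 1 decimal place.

Molar mass = 5(12.01) + 3(1.008) + 1(19.00) = 82.074 g/mol
Mass of H per mole = 3 × 1.008 = 3.024 g
% H = 3.024 / 82.074 × 100 = 3.7%

3.7%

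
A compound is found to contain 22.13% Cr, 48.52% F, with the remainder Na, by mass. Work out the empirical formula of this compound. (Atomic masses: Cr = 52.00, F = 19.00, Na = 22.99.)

Assume 100 g: 22.13 g Cr, 48.52 g F, 29.35 g Na.
n(Cr) = 22.13/52.00 = 0.4256, n(F) = 48.52/19.00 = 2.554, n(Na) = 29.35/22.99 = 1.277
Smallest is Cr at 0.4256 mol; normalising gives Cr 1.000, F 6.001, Na 3.000
Ratio ≈ 1:6:3, so the empirical formula is CrF6Na3

CrF6Na3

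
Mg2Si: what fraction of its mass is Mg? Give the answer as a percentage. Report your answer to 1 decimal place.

Molar mass = 2(24.31) + 1(28.09) = 76.710 g/mol
Mass of Mg per mole = 2 × 24.31 = 48.620 g
% Mg = 48.620 / 76.710 × 100 = 63.4%

63.4%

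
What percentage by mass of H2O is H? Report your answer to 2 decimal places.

11.19%

Molar mass = 2(1.008) + 1(16.00) = 18.016 g/mol
Mass of H per mole = 2 × 1.008 = 2.016 g
% H = 2.016 / 18.016 × 100 = 11.19%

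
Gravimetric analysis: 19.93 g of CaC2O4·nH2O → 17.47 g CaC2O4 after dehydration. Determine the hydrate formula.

Mass of water lost = 19.93 − 17.47 = 2.46 g → 2.46 / 18.02 = 0.1365 mol H2O
Molar mass of CaC2O4 = 128.10 g/mol → mol CaC2O4 = 17.47 / 128.10 = 0.1364
n = 0.1365 / 0.1364 = 1.00 ≈ 1 → CaC2O4·H2O

CaC2O4·H2O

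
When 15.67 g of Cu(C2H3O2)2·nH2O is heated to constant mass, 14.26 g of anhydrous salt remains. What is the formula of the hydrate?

Cu(C2H3O2)2·H2O

Mass of water lost = 15.67 − 14.26 = 1.41 g → 1.41 / 18.02 = 0.07825 mol H2O
Molar mass of Cu(C2H3O2)2 = 181.64 g/mol → mol Cu(C2H3O2)2 = 14.26 / 181.64 = 0.07851
n = 0.07825 / 0.07851 = 1.00 ≈ 1 → Cu(C2H3O2)2·H2O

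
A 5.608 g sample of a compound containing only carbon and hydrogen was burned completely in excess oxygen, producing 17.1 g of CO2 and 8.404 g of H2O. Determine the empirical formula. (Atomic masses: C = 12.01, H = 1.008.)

mol C = 17.1 / 44.01 = 0.3885; mass C = 0.3885 × 12.01 = 4.666 g
mol H = 2 × (8.404 / 18.02) = 0.9327; mass H = 0.9327 × 1.008 = 0.9402 g
Divide by the smallest (0.3885 mol C): C 1.000, H 2.401
Scaling by 5: C 5.00, H 12.00 → C5H12

C5H12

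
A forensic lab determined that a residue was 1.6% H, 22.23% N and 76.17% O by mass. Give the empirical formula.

HNO3

Assume 100 g: 1.6 g H, 22.23 g N, 76.17 g O.
H: 1.6 g ÷ 1.008 g/mol = 1.587 mol
N: 22.23 g ÷ 14.01 g/mol = 1.587 mol
O: 76.17 g ÷ 16.00 g/mol = 4.761 mol
Divide by the smallest (1.587 mol N): H 1.000, N 1.000, O 3.000
→ HNO3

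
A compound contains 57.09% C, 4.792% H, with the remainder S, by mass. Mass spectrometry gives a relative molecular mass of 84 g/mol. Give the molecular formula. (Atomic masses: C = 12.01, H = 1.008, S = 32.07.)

Assume 100 g: 57.09 g C, 4.792 g H, 38.118 g S.
Moles — C: 57.09 / 12.01 = 4.754 mol; H: 4.792 / 1.008 = 4.754 mol; S: 38.118 / 32.07 = 1.189 mol
Smallest is S at 1.189 mol; normalising gives C 3.999, H 4.000, S 1.000
≈ 4:4:1 → C4H4S
Empirical-formula mass = 84.14 g/mol
n = 84 / 84.14 = 1.00 ≈ 1
Molecular formula = empirical formula = C4H4S

C4H4S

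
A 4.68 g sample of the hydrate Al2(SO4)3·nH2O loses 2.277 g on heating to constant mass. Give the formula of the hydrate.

Al2(SO4)3·18H2O

Mass of anhydrous Al2(SO4)3 = 4.68 − 2.277 = 2.403 g
mol H2O = 2.277 / 18.02 = 0.1264
Molar mass of Al2(SO4)3 = 342.17 g/mol → mol Al2(SO4)3 = 2.403 / 342.17 = 0.007023
n = 0.1264 / 0.007023 = 17.99 ≈ 18 → Al2(SO4)3·18H2O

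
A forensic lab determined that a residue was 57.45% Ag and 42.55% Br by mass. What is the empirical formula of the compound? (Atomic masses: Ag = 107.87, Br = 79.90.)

Assume 100 g: 57.45 g Ag, 42.55 g Br.
Ag: 57.45 g ÷ 107.87 g/mol = 0.5326 mol
Br: 42.55 g ÷ 79.90 g/mol = 0.5325 mol
Ratios (÷ 0.5325): Ag 1.000, Br 1.000
→ AgBr

AgBr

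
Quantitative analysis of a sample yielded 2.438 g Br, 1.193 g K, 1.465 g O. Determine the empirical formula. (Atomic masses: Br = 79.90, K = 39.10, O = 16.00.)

n(Br) = 2.438/79.90 = 0.03051, n(K) = 1.193/39.10 = 0.03051, n(O) = 1.465/16.00 = 0.09156
Ratios (÷ 0.03051): Br 1.000, K 1.000, O 3.001
≈ 1:1:3 → BrKO3

BrKO3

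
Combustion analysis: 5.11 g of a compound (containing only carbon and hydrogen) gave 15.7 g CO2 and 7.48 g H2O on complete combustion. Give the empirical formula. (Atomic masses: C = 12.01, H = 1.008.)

mol C = 15.7 / 44.01 = 0.3567; mass C = 0.3567 × 12.01 = 4.284 g
mol H = 2 × (7.48 / 18.02) = 0.8302; mass H = 0.8302 × 1.008 = 0.8368 g
Smallest is C at 0.3567 mol; normalising gives C 1.000, H 2.327
×3: C 3.00, H 6.98 → C3H7

C3H7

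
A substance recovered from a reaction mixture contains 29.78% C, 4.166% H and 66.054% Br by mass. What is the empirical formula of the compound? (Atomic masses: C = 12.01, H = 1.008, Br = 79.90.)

C3H5Br

Assume 100 g: 29.78 g C, 4.166 g H, 66.054 g Br.
C: 29.78 g ÷ 12.01 g/mol = 2.48 mol
H: 4.166 g ÷ 1.008 g/mol = 4.133 mol
Br: 66.054 g ÷ 79.90 g/mol = 0.8267 mol
Divide by the smallest (0.8267 mol Br): C 2.999, H 4.999, Br 1.000
≈ 3:5:1 → C3H5Br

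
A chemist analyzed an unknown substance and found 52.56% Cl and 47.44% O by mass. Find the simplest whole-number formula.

Assume 100 g: 52.56 g Cl, 47.44 g O.
n(Cl) = 52.56/35.45 = 1.483, n(O) = 47.44/16.00 = 2.965
Ratios (÷ 1.483): Cl 1.000, O 2.000
Ratio ≈ 1:2, so the empirical formula is ClO2

ClO2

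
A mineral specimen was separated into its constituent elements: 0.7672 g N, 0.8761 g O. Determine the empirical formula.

N: 0.7672 g ÷ 14.01 g/mol = 0.05476 mol
O: 0.8761 g ÷ 16.00 g/mol = 0.05476 mol
Smallest is O at 0.05476 mol; normalising gives N 1.000, O 1.000
≈ 1:1 → NO

NO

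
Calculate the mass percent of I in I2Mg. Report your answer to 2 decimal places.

91.26%

Molar mass = 2(126.90) + 1(24.31) = 278.110 g/mol
Mass of I per mole = 2 × 126.90 = 253.800 g
% I = 253.800 / 278.110 × 100 = 91.26%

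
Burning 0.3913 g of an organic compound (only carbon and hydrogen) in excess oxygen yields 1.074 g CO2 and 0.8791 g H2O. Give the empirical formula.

CH4

mol C = 1.074 / 44.01 = 0.02440; mass C = 0.02440 × 12.01 = 0.2931 g
mol H = 2 × (0.8791 / 18.02) = 0.09757; mass H = 0.09757 × 1.008 = 0.09835 g
Smallest is C at 0.0244 mol; normalising gives C 1.000, H 3.998
≈ 1:4 → CH4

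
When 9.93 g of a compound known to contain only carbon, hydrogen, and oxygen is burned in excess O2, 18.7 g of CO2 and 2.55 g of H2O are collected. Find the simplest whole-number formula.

C3H2O2

mol C = 18.7 / 44.01 = 0.4249; mass C = 0.4249 × 12.01 = 5.103 g
mol H = 2 × (2.55 / 18.02) = 0.2830; mass H = 0.2830 × 1.008 = 0.2853 g
mass O = 9.93 − (5.388) = 4.542 g → mol O = 0.2839
Divide by the smallest (0.283 mol H): C 1.501, H 1.000, O 1.003
×2: C 3.00, H 2.00, O 2.01 → C3H2O2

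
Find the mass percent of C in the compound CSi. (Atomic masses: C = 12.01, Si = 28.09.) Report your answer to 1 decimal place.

Molar mass = 1(12.01) + 1(28.09) = 40.100 g/mol
Mass of C per mole = 1 × 12.01 = 12.010 g
% C = 12.010 / 40.100 × 100 = 30.0%

30.0%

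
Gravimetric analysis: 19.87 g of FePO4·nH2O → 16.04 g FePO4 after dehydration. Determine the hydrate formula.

FePO4·2H2O

Mass of water lost = 19.87 − 16.04 = 3.83 g → 3.83 / 18.02 = 0.2125 mol H2O
Molar mass of FePO4 = 150.82 g/mol → mol FePO4 = 16.04 / 150.82 = 0.1064
n = 0.2125 / 0.1064 = 2.00 ≈ 2 → FePO4·2H2O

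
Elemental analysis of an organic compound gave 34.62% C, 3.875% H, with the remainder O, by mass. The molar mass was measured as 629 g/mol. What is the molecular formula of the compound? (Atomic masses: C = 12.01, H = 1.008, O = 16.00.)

Assume 100 g: 34.62 g C, 3.875 g H, 61.505 g O.
n(C) = 34.62/12.01 = 2.883, n(H) = 3.875/1.008 = 3.844, n(O) = 61.505/16.00 = 3.844
Divide by the smallest (2.883 mol C): C 1.000, H 1.334, O 1.334
Multiply by 3: C 3.00, H 4.00, O 4.00 → C3H4O4
Empirical-formula mass = 104.06 g/mol
n = 629 / 104.06 = 6.04 ≈ 6
Molecular formula = (C3H4O4)×6 = C18H24O24

C18H24O24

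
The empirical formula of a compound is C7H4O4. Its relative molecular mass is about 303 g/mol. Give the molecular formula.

C14H8O8

Empirical-formula mass = 152.10 g/mol
n = 303 / 152.10 = 1.99 ≈ 2
Molecular formula = (C7H4O4)2 = C14H8O8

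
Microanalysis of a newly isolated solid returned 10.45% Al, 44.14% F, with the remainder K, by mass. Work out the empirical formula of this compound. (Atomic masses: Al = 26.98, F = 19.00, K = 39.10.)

AlF6K3

Assume 100 g: 10.45 g Al, 44.14 g F, 45.41 g K.
n(Al) = 10.45/26.98 = 0.3873, n(F) = 44.14/19.00 = 2.323, n(K) = 45.41/39.10 = 1.161
Divide by the smallest (0.3873 mol Al): Al 1.000, F 5.998, K 2.998
Ratio ≈ 1:6:3, so the empirical formula is AlF6K3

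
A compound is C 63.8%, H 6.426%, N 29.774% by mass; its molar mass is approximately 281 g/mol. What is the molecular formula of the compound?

C15H18N6

Assume 100 g: 63.8 g C, 6.426 g H, 29.774 g N.
C: 63.8 g ÷ 12.01 g/mol = 5.312 mol
H: 6.426 g ÷ 1.008 g/mol = 6.375 mol
N: 29.774 g ÷ 14.01 g/mol = 2.125 mol
Smallest is N at 2.125 mol; normalising gives C 2.500, H 3.000, N 1.000
Scaling by 2: C 5.00, H 6.00, N 2.00 → C5H6N2
Empirical-formula mass = 94.12 g/mol
n = 281 / 94.12 = 2.99 ≈ 3
Molecular formula = (C5H6N2)×3 = C15H18N6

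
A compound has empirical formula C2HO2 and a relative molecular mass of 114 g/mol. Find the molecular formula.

Empirical-formula mass = 57.03 g/mol
n = 114 / 57.03 = 2.00 ≈ 2
Molecular formula = (C2HO2)2 = C4H2O4

C4H2O4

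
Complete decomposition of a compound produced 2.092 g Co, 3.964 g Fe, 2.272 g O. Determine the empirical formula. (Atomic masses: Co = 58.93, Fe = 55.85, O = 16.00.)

Co: 2.092 g ÷ 58.93 g/mol = 0.0355 mol
Fe: 3.964 g ÷ 55.85 g/mol = 0.07098 mol
O: 2.272 g ÷ 16.00 g/mol = 0.142 mol
Smallest is Co at 0.0355 mol; normalising gives Co 1.000, Fe 1.999, O 4.000
→ CoFe2O4

CoFe2O4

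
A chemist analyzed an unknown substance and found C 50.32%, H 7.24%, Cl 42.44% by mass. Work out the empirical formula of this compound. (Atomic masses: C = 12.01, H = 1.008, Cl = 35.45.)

C7H12Cl2

Assume 100 g: 50.32 g C, 7.24 g H, 42.44 g Cl.
C: 50.32 g ÷ 12.01 g/mol = 4.19 mol
H: 7.24 g ÷ 1.008 g/mol = 7.183 mol
Cl: 42.44 g ÷ 35.45 g/mol = 1.197 mol
Ratios (÷ 1.197): C 3.500, H 6.000, Cl 1.000
×2: C 7.00, H 12.00, Cl 2.00 → C7H12Cl2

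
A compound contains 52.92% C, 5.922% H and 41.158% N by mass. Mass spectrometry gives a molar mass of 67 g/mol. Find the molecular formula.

Assume 100 g: 52.92 g C, 5.922 g H, 41.158 g N.
n(C) = 52.92/12.01 = 4.406, n(H) = 5.922/1.008 = 5.875, n(N) = 41.158/14.01 = 2.938
Smallest is N at 2.938 mol; normalising gives C 1.500, H 2.000, N 1.000
Scaling by 2: C 3.00, H 4.00, N 2.00 → C3H4N2
Empirical-formula mass = 68.08 g/mol
n = 67 / 68.08 = 0.98 ≈ 1
Molecular formula = empirical formula = C3H4N2

C3H4N2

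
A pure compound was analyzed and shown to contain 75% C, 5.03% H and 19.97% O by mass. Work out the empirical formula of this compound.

Assume 100 g: 75 g C, 5.03 g H, 19.97 g O.
C: 75 g ÷ 12.01 g/mol = 6.245 mol
H: 5.03 g ÷ 1.008 g/mol = 4.99 mol
O: 19.97 g ÷ 16.00 g/mol = 1.248 mol
Divide by the smallest (1.248 mol O): C 5.003, H 3.998, O 1.000
≈ 5:4:1 → C5H4O

C5H4O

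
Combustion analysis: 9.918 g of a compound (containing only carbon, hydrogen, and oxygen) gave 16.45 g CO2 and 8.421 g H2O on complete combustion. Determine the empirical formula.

C4H10O3

mol C = 16.45 / 44.01 = 0.3738; mass C = 0.3738 × 12.01 = 4.489 g
mol H = 2 × (8.421 / 18.02) = 0.9346; mass H = 0.9346 × 1.008 = 0.9421 g
mass O = 9.918 − (5.431) = 4.487 g → mol O = 0.2804
Smallest is O at 0.2804 mol; normalising gives C 1.333, H 3.333, O 1.000
×3: C 4.00, H 10.00, O 3.00 → C4H10O3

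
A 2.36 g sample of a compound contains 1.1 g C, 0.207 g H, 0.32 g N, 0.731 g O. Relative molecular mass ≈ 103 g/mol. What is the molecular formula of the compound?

C4H9NO2

Moles — C: 1.1 / 12.01 = 0.09159 mol; H: 0.207 / 1.008 = 0.2054 mol; N: 0.32 / 14.01 = 0.02284 mol; O: 0.731 / 16.00 = 0.04569 mol
Ratios (÷ 0.02284): C 4.010, H 8.991, N 1.000, O 2.000
≈ 4:9:1:2 → C4H9NO2
Empirical-formula mass = 103.12 g/mol
n = 103 / 103.12 = 1.00 ≈ 1
Molecular formula = empirical formula = C4H9NO2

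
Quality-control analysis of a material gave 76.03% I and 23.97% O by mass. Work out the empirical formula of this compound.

Assume 100 g: 76.03 g I, 23.97 g O.
n(I) = 76.03/126.90 = 0.5991, n(O) = 23.97/16.00 = 1.498
Ratios (÷ 0.5991): I 1.000, O 2.500
Scaling by 2: I 2.00, O 5.00 → I2O5

I2O5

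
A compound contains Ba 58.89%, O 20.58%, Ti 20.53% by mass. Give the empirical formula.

Assume 100 g: 58.89 g Ba, 20.58 g O, 20.53 g Ti.
Moles — Ba: 58.89 / 137.33 = 0.4288 mol; O: 20.58 / 16.00 = 1.286 mol; Ti: 20.53 / 47.87 = 0.4289 mol
Ratios (÷ 0.4288): Ba 1.000, O 3.000, Ti 1.000
≈ 1:3:1 → BaO3Ti

BaO3Ti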